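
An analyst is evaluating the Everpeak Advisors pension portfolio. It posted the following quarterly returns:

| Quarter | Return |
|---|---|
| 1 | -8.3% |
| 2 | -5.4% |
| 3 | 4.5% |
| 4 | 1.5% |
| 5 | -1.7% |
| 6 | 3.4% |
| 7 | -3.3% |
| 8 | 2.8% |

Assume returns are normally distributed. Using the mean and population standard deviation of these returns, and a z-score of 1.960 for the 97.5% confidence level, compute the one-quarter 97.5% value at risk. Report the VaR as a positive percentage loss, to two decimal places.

9.26

r̄ = (-8.3 − 5.4 + 4.5 + 1.5 − 1.7 + 3.4 − 3.3 + 2.8) / 8 = -6.50 / 8 = -0.8125%
Σ(r − r̄)² = (-8.3 − (-0.8125))² + (-5.4 − (-0.8125))² + … = 148.4488
population σ = √(148.4488 / 8) = √18.5561 = 4.3077%
VaR = −(r̄ − z·σ) = −(-0.8125 − 1.960 × 4.3077) = −(-9.2556) = 9.2556%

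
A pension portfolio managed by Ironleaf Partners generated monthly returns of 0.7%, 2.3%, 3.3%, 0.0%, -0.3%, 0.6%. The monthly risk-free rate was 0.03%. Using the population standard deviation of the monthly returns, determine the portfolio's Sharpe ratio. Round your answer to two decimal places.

0.83

μ = (0.7 + 2.3 + 3.3 + 0 − 0.3 + 0.6) / 6 = 6.60 / 6 = 1.1000%
Population std dev = √[9.8600 / 6] = 1.2819%
Sharpe = (μ − rf) / σ = (1.1000 − 0.03) / 1.2819 = 1.0700 / 1.2819 = 0.8347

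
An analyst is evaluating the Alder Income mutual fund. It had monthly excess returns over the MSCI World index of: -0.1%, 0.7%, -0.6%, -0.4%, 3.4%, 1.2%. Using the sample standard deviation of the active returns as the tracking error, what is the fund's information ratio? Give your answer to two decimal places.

r̄ = (-0.1 + 0.7 − 0.6 − 0.4 + 3.4 + 1.2) / 6 = 4.20 / 6 = 0.7000%
Sample σ = √[Σ(r − r̄)² / 5] = √[11.0800 / 5] = √2.2160 = 1.4886%
IR = r̄ / tracking error = 0.7000 / 1.4886 = 0.4702

0.47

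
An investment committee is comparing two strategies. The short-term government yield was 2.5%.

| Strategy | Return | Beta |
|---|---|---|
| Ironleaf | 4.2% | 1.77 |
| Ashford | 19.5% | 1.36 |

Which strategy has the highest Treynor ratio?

Ironleaf: Treynor = (4.2% − 2.5%) / 1.77 = 0.960
Ashford: Treynor = (19.5% − 2.5%) / 1.36 = 12.500
Highest: Ashford (12.500).

Ashford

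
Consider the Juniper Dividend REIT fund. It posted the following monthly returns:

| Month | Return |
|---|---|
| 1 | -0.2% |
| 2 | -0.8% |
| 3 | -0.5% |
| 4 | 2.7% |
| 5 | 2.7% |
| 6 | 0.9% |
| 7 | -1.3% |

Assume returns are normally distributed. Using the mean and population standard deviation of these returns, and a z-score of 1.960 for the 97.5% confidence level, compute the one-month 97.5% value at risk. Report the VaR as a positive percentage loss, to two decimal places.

2.49

μ = (-0.2 − 0.8 − 0.5 + 2.7 + 2.7 + 0.9 − 1.3) / 7 = 3.50 / 7 = 0.5000%
Σ(r − μ)² = (-0.2 − 0.5000)² + (-0.8 − 0.5000)² + (-0.5 − 0.5000)² + … = 16.2600
population σ = √(16.2600 / 7) = √2.3229 = 1.5241%
VaR = −(μ − z·σ) = −(0.5000 − 1.960 × 1.5241) = −(-2.4872) = 2.4872%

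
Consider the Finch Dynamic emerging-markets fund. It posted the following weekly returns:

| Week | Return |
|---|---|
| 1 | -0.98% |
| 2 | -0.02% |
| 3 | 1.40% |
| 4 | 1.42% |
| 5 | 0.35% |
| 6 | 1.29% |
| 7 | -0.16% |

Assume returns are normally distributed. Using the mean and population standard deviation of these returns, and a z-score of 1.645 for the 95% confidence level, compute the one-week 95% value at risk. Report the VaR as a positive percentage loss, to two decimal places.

Mean return μ = 3.300 / 7 = 0.4714%
Population std dev = √[5.1937 / 7] = 0.8614%
VaR = −(μ − z·σ) = −(0.4714 − 1.645 × 0.8614) = −(-0.9456) = 0.9456%

0.95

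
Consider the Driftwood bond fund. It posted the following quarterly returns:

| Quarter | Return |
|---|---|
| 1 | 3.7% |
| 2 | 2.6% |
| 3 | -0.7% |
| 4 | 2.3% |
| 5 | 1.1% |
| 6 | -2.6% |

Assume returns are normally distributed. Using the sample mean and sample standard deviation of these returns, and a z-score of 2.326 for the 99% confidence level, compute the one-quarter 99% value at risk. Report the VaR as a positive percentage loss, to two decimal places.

4.38

Mean return r̄ = 6.40 / 6 = 1.0667%
Σ(r − r̄)² = (3.7 − 1.0667)² + (2.6 − 1.0667)² + … = 27.3733
σ = √[27.3733 / 5] = 2.3398%
VaR = −(r̄ − z·σ) = −(1.0667 − 2.326 × 2.3398) = −(-4.3757) = 4.3757%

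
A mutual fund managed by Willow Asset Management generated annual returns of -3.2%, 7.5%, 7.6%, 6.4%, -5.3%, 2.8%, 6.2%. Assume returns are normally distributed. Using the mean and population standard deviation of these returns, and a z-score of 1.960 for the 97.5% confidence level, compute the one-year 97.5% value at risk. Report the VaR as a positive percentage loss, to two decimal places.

6.53

r̄ = (-3.2 + 7.5 + 7.6 + 6.4 − 5.3 + 2.8 + 6.2) / 7 = 22.00 / 7 = 3.1429%
Population std dev = √[170.4371 / 7] = 4.9344%
VaR = −(r̄ − z·σ) = −(3.1429 − 1.960 × 4.9344) = −(-6.5285) = 6.5285%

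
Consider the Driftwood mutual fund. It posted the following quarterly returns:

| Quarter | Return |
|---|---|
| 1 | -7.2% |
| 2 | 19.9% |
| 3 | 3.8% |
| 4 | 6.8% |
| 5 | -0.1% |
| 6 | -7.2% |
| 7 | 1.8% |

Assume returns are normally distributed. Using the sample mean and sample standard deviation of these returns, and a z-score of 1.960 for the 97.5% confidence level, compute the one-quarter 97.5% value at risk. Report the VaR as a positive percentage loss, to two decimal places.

μ = (-7.2 + 19.9 + 3.8 + 6.8 − 0.1 − 7.2 + 1.8) / 7 = 2.5429%
Σ(r − μ)² = 518.3571; sample σ = √(518.3571/6) = 9.2948%
VaR = −(μ − z·σ) = −(2.5429 − 1.960 × 9.2948) = −(-15.6749) = 15.6749%

15.67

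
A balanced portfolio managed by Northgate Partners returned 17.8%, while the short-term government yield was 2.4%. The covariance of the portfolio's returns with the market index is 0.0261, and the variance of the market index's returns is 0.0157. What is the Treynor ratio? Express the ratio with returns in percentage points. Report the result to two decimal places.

9.26

β = Cov / Var = 0.0261 / 0.0157 = 1.6624
Treynor = (Rp − Rf) / β = (17.8% − 2.4%) / 1.6624 = 15.40 / 1.6624 = 9.2637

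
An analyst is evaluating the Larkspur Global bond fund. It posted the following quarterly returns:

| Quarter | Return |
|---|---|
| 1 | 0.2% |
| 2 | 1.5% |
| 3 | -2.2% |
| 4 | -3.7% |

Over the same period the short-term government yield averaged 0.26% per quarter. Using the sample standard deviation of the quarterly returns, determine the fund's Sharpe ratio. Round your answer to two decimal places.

-0.56

r̄ = (0.2 + 1.5 − 2.2 − 3.7) / 4 = -4.20 / 4 = -1.0500%
Σ(r − r̄)² = (0.2 − (-1.0500))² + (1.5 − (-1.0500))² + … = 16.4100
sample σ = √(16.4100 / 3) = √5.4700 = 2.3388%
Sharpe = (r̄ − rf) / σ = (-1.0500 − 0.26) / 2.3388 = -1.3100 / 2.3388 = -0.5601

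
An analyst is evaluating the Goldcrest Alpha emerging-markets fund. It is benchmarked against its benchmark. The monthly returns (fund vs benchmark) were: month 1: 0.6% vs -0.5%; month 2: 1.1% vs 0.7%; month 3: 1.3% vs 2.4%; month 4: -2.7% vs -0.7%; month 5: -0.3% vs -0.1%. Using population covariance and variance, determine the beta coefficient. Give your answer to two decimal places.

r̄p = 0.0000%,  r̄m = 0.3600%
Cov = Σ(rp − r̄p)(rm − r̄m) / 5 = 1.1020
Var(rm) = Σ(rm − r̄m)² / 5 = 1.2704
β = Cov / Var = 1.1020 / 1.2704 = 0.8674

0.87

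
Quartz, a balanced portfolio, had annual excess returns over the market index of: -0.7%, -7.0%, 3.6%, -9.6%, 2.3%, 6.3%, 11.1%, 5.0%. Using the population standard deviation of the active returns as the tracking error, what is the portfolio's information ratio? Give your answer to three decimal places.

0.213

r̄ = (-0.7 − 7 + 3.6 − 9.6 + 2.3 + 6.3 + 11.1 + 5) / 8 = 1.3750%
Population std dev = √[332.6750 / 8] = 6.4486%
IR = r̄ / tracking error = 1.3750 / 6.4486 = 0.2132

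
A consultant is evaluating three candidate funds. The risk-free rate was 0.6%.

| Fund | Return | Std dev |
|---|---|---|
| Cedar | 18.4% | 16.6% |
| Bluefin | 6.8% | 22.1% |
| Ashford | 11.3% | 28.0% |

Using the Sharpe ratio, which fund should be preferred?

Cedar

Cedar: Sharpe ratio = (18.4% − 0.6%) / 16.6% = 1.072
Bluefin: Sharpe ratio = (6.8% − 0.6%) / 22.1% = 0.281
Ashford: Sharpe ratio = (11.3% − 0.6%) / 28.0% = 0.382
Highest: Cedar (1.072).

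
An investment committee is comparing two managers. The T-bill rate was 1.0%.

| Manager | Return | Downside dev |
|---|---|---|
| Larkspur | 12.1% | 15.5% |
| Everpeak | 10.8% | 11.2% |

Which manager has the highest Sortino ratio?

Larkspur: Sortino ratio = (12.1% − 1.0%) / 15.5% = 0.716
Everpeak: Sortino ratio = (10.8% − 1.0%) / 11.2% = 0.875
Highest: Everpeak (0.875).

Everpeak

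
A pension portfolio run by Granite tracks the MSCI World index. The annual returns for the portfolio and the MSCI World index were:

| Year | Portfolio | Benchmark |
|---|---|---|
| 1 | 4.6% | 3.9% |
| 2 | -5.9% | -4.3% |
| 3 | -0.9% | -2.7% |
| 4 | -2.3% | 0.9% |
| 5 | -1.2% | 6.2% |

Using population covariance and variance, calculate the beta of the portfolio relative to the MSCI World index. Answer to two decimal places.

0.53

r̄p = -1.1400%,  r̄m = 0.8000%
Cov = Σ(rp − r̄p)(rm − r̄m) / 5 = 8.1580
Var(rm) = Σ(rm − r̄m)² / 5 = 15.4080
β = Cov / Var = 8.1580 / 15.4080 = 0.5295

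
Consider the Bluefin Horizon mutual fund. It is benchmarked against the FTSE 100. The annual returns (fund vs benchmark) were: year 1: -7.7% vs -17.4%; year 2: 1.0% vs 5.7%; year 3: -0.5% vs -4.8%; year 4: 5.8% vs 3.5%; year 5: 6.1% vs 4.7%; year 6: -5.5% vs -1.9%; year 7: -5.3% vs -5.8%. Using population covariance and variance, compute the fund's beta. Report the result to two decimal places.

r̄p = -0.8714%,  r̄m = -2.2857%
Cov = Σ(rp − r̄p)(rm − r̄m) / 7 = 31.1853
Var(rm) = Σ(rm − r̄m)² / 7 = 56.1869
β = Cov / Var = 31.1853 / 56.1869 = 0.5550

0.56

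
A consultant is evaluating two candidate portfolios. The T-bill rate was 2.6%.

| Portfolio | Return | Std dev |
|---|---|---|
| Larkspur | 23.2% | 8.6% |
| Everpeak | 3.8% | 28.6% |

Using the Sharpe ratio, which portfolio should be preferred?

Larkspur: Sharpe ratio = (23.2% − 2.6%) / 8.6% = 2.395
Everpeak: Sharpe ratio = (3.8% − 2.6%) / 28.6% = 0.042
Highest: Larkspur (2.395).

Larkspur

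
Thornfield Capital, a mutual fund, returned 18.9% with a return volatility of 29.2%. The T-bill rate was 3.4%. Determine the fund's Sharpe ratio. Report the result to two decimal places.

0.53

Sharpe = (Rp − Rf) / σp = (18.9% − 3.4%) / 29.2% = 15.50% / 29.2% = 0.5308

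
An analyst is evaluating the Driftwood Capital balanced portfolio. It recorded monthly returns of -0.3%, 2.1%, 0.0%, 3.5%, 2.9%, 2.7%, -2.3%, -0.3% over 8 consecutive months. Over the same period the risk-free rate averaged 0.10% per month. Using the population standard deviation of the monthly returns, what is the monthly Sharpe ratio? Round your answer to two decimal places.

0.49

Mean return r̄ = 8.30 / 8 = 1.0375%
Σ(r − r̄)² = (-0.3 − 1.0375)² + (2.1 − 1.0375)² + (0 − 1.0375)² + … = 29.2188
σ = √[29.2188 / 8] = 1.9111%
Sharpe = (r̄ − rf) / σ = (1.0375 − 0.1) / 1.9111 = 0.9375 / 1.9111 = 0.4906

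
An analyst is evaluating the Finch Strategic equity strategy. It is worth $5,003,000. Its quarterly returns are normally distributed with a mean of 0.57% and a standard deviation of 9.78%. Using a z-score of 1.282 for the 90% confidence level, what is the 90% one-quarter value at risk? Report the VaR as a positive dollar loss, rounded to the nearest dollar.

Return at the 90% tail: μ − z·σ = 0.57% − 1.282 × 9.78% = 0.57 − 12.53796 = -11.96796%
VaR = −(-11.96796%) × $5,003,000 = 11.96796% × $5,003,000 = $598,757

$598,757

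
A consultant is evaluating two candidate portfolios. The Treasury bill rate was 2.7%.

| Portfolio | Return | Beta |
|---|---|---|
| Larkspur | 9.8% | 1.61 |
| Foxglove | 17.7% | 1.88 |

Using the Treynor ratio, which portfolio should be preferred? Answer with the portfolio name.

Larkspur: Treynor = (9.8% − 2.7%) / 1.61 = 4.410
Foxglove: Treynor = (17.7% − 2.7%) / 1.88 = 7.979
Highest: Foxglove (7.979).

Foxglove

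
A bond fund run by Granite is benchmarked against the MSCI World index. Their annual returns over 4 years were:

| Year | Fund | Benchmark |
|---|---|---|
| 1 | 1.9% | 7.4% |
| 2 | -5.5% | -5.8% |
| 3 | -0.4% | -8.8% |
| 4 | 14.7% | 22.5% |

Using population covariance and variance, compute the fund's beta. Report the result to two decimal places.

r̄p = 2.6750%,  r̄m = 3.8250%
Cov = Σ(rp − r̄p)(rm − r̄m) / 4 = 84.8256
Var(rm) = Σ(rm − r̄m)² / 4 = 153.3919
β = Cov / Var = 84.8256 / 153.3919 = 0.5530

0.55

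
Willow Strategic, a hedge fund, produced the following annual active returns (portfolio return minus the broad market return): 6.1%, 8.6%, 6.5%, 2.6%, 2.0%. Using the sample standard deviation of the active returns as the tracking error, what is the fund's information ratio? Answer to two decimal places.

1.85

r̄ = (6.1 + 8.6 + 6.5 + 2.6 + 2) / 5 = 25.80 / 5 = 5.1600%
Sample std dev = √[31.0520 / 4] = 2.7862%
IR = r̄ / tracking error = 5.1600 / 2.7862 = 1.8520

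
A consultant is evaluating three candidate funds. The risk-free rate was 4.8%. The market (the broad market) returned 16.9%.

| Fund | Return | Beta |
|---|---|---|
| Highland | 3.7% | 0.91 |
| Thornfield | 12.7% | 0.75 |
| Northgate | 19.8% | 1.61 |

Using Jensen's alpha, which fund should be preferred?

Highland: α = 3.7% − [4.8% + 0.91 × (16.9% − 4.8%)] = -12.111
Thornfield: α = 12.7% − [4.8% + 0.75 × (16.9% − 4.8%)] = -1.175
Northgate: α = 19.8% − [4.8% + 1.61 × (16.9% − 4.8%)] = -4.481
Highest: Thornfield (-1.175).

Thornfield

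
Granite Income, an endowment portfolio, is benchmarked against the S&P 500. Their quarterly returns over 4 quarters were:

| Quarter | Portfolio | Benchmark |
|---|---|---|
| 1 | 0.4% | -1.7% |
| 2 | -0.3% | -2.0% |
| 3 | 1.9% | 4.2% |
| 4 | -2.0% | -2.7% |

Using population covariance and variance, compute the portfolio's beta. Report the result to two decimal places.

r̄p = 0.0000%,  r̄m = -0.5500%
Cov = Σ(rp − r̄p)(rm − r̄m) / 4 = 3.3250
Var(rm) = Σ(rm − r̄m)² / 4 = 7.6525
β = Cov / Var = 3.3250 / 7.6525 = 0.4345

0.43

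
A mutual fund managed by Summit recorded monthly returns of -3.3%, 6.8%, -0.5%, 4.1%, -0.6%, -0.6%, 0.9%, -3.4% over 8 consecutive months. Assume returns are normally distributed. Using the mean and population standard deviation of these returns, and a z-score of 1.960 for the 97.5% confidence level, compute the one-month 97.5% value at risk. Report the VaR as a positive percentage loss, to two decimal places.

Mean return r̄ = 3.40 / 8 = 0.4250%
Σ(r − r̄)² = 85.8350; population σ = √(85.8350/8) = 3.2756%
VaR = −(r̄ − z·σ) = −(0.4250 − 1.960 × 3.2756) = −(-5.9952) = 5.9952%

6.00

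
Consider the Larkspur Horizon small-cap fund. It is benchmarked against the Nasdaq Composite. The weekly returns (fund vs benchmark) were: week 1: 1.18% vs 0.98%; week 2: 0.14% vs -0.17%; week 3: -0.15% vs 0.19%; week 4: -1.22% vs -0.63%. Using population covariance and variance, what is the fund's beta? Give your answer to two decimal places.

r̄p = -0.0125%,  r̄m = 0.0925%
Cov = Σ(rp − r̄p)(rm − r̄m) / 4 = 0.4693
Var(rm) = Σ(rm − r̄m)² / 4 = 0.3470
β = Cov / Var = 0.4693 / 0.3470 = 1.3524

1.35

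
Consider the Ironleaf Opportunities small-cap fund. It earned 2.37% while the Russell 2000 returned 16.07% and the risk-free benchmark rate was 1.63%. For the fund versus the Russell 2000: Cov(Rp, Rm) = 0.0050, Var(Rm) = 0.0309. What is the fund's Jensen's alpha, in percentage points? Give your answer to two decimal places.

-1.60

β = Cov / Var = 0.0050 / 0.0309 = 0.1618
E[R] = Rf + β(Rm − Rf) = 1.63% + 0.1618 × (16.07% − 1.63%) = 3.9664%
α = Rp − E[R] = 2.37% − 3.9664% = -1.5964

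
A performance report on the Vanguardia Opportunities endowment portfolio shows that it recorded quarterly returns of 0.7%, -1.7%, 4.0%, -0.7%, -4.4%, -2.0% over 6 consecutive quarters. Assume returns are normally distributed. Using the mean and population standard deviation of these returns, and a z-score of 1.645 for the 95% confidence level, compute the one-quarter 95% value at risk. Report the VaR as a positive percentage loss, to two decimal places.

μ = (0.7 − 1.7 + 4 − 0.7 − 4.4 − 2) / 6 = -0.6833%
Σ(r − μ)² = (0.7 − (-0.6833))² + (-1.7 − (-0.6833))² + (4 − (-0.6833))² + … = 40.4283
population σ = √(40.4283 / 6) = √6.7381 = 2.5958%
VaR = −(μ − z·σ) = −(-0.6833 − 1.645 × 2.5958) = −(-4.9534) = 4.9534%

4.95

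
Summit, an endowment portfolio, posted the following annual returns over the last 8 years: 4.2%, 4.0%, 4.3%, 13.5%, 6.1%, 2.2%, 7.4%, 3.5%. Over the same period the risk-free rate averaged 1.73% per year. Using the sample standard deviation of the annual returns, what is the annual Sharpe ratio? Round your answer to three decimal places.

μ = (4.2 + 4 + 4.3 + 13.5 + 6.1 + 2.2 + 7.4 + 3.5) / 8 = 5.6500%
Σ(r − μ)² = (4.2 − 5.6500)² + (4 − 5.6500)² + … = 88.0600
σ = √[88.0600 / 7] = 3.5468%
Sharpe = (μ − rf) / σ = (5.6500 − 1.73) / 3.5468 = 3.9200 / 3.5468 = 1.1052

1.105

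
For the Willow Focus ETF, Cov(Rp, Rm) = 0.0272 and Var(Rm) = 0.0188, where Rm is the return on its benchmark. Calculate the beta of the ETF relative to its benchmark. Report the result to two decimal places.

1.45

β = Cov(Rp, Rm) / Var(Rm) = 0.0272 / 0.0188 = 1.4468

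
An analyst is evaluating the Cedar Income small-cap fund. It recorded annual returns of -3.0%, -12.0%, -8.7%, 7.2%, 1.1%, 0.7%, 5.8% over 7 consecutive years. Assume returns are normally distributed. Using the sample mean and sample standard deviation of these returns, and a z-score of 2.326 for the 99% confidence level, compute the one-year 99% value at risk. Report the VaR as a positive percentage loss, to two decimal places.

17.84

μ = (-3 − 12 − 8.7 + 7.2 + 1.1 + 0.7 + 5.8) / 7 = -1.2714%
Sample σ = √[Σ(r − μ)² / 6] = √[304.5543 / 6] = √50.7591 = 7.1245%
VaR = −(μ − z·σ) = −(-1.2714 − 2.326 × 7.1245) = −(-17.8430) = 17.8430%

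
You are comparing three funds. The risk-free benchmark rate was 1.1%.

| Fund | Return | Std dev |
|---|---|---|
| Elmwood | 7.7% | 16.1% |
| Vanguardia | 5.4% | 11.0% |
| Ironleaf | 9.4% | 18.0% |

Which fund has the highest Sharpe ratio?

Ironleaf

Elmwood: Sharpe ratio = (7.7% − 1.1%) / 16.1% = 0.410
Vanguardia: Sharpe ratio = (5.4% − 1.1%) / 11.0% = 0.391
Ironleaf: Sharpe ratio = (9.4% − 1.1%) / 18.0% = 0.461
Highest: Ironleaf (0.461).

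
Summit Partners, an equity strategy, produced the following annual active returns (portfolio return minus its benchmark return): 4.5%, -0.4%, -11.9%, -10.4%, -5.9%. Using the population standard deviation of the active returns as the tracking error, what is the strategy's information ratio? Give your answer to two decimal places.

μ = (4.5 − 0.4 − 11.9 − 10.4 − 5.9) / 5 = -24.10 / 5 = -4.8200%
Population σ = √[Σ(r − μ)² / 5] = √[188.8280 / 5] = √37.7656 = 6.1454%
IR = μ / tracking error = -4.8200 / 6.1454 = -0.7843

-0.78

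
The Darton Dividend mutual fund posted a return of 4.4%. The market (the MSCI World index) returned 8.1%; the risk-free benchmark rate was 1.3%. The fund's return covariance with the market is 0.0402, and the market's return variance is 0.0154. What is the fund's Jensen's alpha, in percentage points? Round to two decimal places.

β = Cov / Var = 0.0402 / 0.0154 = 2.6104
E[R] = Rf + β(Rm − Rf) = 1.3% + 2.6104 × (8.1% − 1.3%) = 19.0507%
α = Rp − E[R] = 4.4% − 19.0507% = -14.6507

-14.65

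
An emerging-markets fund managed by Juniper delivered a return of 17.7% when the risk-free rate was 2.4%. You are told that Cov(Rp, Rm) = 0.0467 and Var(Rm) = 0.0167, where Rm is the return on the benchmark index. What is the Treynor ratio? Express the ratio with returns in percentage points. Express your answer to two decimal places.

β = Cov / Var = 0.0467 / 0.0167 = 2.7964
Treynor = (Rp − Rf) / β = (17.7% − 2.4%) / 2.7964 = 15.30 / 2.7964 = 5.4713

5.47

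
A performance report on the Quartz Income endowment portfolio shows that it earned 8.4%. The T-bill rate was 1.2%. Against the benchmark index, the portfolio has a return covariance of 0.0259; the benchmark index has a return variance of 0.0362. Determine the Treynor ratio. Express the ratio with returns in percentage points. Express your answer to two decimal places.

β = Cov / Var = 0.0259 / 0.0362 = 0.7155
Treynor = (Rp − Rf) / β = (8.4% − 1.2%) / 0.7155 = 7.20 / 0.7155 = 10.0629

10.06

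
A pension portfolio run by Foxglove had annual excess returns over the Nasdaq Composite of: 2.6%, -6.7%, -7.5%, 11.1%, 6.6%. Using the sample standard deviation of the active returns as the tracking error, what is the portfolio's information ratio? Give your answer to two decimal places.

Mean return r̄ = 6.10 / 5 = 1.2200%
Σ(r − r̄)² = 267.2280; sample σ = √(267.2280/4) = 8.1736%
IR = r̄ / tracking error = 1.2200 / 8.1736 = 0.1493

0.15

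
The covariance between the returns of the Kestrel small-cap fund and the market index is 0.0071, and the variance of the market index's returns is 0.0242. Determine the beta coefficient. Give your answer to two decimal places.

β = Cov(Rp, Rm) / Var(Rm) = 0.0071 / 0.0242 = 0.2934

0.29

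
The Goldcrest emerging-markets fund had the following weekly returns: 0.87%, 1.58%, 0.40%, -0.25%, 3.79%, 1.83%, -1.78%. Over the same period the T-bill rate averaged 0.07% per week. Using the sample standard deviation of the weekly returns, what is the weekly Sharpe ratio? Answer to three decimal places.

0.485

Mean return r̄ = 6.440 / 7 = 0.9200%
Σ(r − r̄)² = (0.87 − 0.9200)² + (1.58 − 0.9200)² + (0.4 − 0.9200)² + … = 18.4324
sample σ = √(18.4324 / 6) = √3.0721 = 1.7527%
Sharpe = (r̄ − rf) / σ = (0.9200 − 0.07) / 1.7527 = 0.8500 / 1.7527 = 0.4850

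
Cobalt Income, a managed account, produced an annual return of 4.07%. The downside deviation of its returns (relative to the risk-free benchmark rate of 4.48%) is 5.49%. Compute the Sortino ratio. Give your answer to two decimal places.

Sortino = (Rp − Rf) / σd = (4.07% − 4.48%) / 5.49% = -0.41% / 5.49% = -0.0747

-0.07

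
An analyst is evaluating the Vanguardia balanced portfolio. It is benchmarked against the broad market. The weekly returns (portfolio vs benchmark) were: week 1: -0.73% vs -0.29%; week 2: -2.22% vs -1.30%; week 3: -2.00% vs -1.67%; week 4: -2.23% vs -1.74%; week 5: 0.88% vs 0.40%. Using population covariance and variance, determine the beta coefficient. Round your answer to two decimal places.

1.39

r̄p = -1.2600%,  r̄m = -0.9200%
Cov = Σ(rp − r̄p)(rm − r̄m) / 5 = 0.9748
Var(rm) = Σ(rm − r̄m)² / 5 = 0.7037
β = Cov / Var = 0.9748 / 0.7037 = 1.3852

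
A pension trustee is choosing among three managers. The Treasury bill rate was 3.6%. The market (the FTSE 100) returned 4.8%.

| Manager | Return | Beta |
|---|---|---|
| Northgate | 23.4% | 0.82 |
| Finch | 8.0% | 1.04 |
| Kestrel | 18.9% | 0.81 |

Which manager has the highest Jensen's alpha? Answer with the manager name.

Northgate: α = 23.4% − [3.6% + 0.82 × (4.8% − 3.6%)] = 18.816
Finch: α = 8.0% − [3.6% + 1.04 × (4.8% − 3.6%)] = 3.152
Kestrel: α = 18.9% − [3.6% + 0.81 × (4.8% − 3.6%)] = 14.328
Highest: Northgate (18.816).

Northgate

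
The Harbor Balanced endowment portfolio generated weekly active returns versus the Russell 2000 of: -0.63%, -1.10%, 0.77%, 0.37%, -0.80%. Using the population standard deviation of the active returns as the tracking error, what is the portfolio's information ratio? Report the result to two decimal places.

-0.39

r̄ = (-0.63 − 1.1 + 0.77 + 0.37 − 0.8) / 5 = -1.390 / 5 = -0.2780%
Σ(r − r̄)² = (-0.63 − (-0.2780))² + (-1.1 − (-0.2780))² + (0.77 − (-0.2780))² + … = 2.5903
population σ = √(2.5903 / 5) = √0.5181 = 0.7198%
IR = r̄ / tracking error = -0.2780 / 0.7198 = -0.3862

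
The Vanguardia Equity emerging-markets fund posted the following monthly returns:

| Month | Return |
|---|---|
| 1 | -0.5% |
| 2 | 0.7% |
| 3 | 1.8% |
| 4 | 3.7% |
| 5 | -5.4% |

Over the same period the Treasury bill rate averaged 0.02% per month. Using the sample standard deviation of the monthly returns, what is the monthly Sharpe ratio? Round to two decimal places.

Mean return r̄ = 0.30 / 5 = 0.0600%
Sample σ = √[Σ(r − r̄)² / 4] = √[46.8120 / 4] = √11.7030 = 3.4210%
Sharpe = (r̄ − rf) / σ = (0.0600 − 0.02) / 3.4210 = 0.0400 / 3.4210 = 0.0117

0.01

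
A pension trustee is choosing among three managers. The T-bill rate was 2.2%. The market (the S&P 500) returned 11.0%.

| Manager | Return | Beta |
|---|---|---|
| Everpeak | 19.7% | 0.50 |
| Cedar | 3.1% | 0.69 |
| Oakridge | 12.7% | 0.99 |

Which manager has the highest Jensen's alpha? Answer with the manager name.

Everpeak: α = 19.7% − [2.2% + 0.50 × (11.0% − 2.2%)] = 13.100
Cedar: α = 3.1% − [2.2% + 0.69 × (11.0% − 2.2%)] = -5.172
Oakridge: α = 12.7% − [2.2% + 0.99 × (11.0% − 2.2%)] = 1.788
Highest: Everpeak (13.100).

Everpeak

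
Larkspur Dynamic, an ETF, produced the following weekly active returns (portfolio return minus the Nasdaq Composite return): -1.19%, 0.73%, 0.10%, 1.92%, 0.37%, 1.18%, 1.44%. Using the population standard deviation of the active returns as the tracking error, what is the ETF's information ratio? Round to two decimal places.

0.69

Mean return μ = 4.550 / 7 = 0.6500%
Σ(r − μ)² = (-1.19 − 0.6500)² + (0.73 − 0.6500)² + (0.1 − 0.6500)² + … = 6.2908
population σ = √(6.2908 / 7) = √0.8987 = 0.9480%
IR = μ / tracking error = 0.6500 / 0.9480 = 0.6857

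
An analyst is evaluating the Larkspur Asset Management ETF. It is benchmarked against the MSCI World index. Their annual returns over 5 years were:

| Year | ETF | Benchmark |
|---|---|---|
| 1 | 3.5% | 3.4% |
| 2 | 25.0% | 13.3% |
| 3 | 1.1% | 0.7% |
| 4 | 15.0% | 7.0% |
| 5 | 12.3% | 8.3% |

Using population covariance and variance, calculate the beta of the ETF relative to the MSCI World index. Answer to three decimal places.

r̄p = 11.3800%,  r̄m = 6.5400%
Cov = Σ(rp − r̄p)(rm − r̄m) / 5 = 36.0268
Var(rm) = Σ(rm − r̄m)² / 5 = 18.5944
β = Cov / Var = 36.0268 / 18.5944 = 1.9375

1.938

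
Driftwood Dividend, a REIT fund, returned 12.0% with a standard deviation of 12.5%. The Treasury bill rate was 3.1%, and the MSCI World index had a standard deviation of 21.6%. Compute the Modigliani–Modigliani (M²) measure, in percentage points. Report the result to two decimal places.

Sharpe = (Rp − Rf) / σp = (12.0% − 3.1%) / 12.5% = 0.7120
M² = Rf + Sharpe × σm = 3.1% + 0.7120 × 21.6% = 18.4792%

18.48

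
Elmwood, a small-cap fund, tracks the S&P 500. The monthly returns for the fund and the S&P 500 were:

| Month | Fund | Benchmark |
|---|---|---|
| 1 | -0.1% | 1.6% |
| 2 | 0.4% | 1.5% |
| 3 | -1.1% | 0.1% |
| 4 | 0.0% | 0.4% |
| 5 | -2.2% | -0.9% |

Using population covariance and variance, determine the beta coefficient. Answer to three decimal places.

r̄p = -0.6000%,  r̄m = 0.5400%
Cov = Σ(rp − r̄p)(rm − r̄m) / 5 = 0.7860
Var(rm) = Σ(rm − r̄m)² / 5 = 0.8664
β = Cov / Var = 0.7860 / 0.8664 = 0.9072

0.907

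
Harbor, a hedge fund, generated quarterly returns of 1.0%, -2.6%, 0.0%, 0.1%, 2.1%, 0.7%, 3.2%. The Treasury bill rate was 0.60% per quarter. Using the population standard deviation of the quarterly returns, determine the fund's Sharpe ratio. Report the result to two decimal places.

0.03

r̄ = (1 − 2.6 + 0 + 0.1 + 2.1 + 0.7 + 3.2) / 7 = 4.50 / 7 = 0.6429%
Σ(r − r̄)² = (1 − 0.6429)² + (-2.6 − 0.6429)² + (0 − 0.6429)² + … = 20.0171
population σ = √(20.0171 / 7) = √2.8596 = 1.6910%
Sharpe = (r̄ − rf) / σ = (0.6429 − 0.6) / 1.6910 = 0.0429 / 1.6910 = 0.0254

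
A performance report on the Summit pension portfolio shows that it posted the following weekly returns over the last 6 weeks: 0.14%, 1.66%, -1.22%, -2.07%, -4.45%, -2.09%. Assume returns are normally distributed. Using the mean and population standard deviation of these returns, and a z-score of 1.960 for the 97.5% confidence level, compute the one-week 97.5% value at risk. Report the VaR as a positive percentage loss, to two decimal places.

5.09

r̄ = (0.14 + 1.66 − 1.22 − 2.07 − 4.45 − 2.09) / 6 = -1.3383%
Population σ = √[Σ(r − r̄)² / 6] = √[21.9723 / 6] = √3.6621 = 1.9137%
VaR = −(r̄ − z·σ) = −(-1.3383 − 1.960 × 1.9137) = −(-5.0892) = 5.0892%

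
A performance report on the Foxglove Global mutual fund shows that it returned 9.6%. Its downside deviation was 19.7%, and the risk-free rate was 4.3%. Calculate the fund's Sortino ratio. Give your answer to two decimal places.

0.27

Sortino = (Rp − Rf) / σd = (9.6% − 4.3%) / 19.7% = 5.30% / 19.7% = 0.2690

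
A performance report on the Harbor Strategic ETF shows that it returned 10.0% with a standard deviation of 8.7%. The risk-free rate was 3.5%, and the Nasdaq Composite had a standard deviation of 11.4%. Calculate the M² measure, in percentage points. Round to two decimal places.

12.02

Sharpe = (Rp − Rf) / σp = (10.0% − 3.5%) / 8.7% = 0.7471
M² = Rf + Sharpe × σm = 3.5% + 0.7471 × 11.4% = 12.0169%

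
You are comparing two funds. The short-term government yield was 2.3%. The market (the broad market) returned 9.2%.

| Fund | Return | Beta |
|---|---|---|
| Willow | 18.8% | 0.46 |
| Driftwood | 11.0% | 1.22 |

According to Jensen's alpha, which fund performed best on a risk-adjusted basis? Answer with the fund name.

Willow: α = 18.8% − [2.3% + 0.46 × (9.2% − 2.3%)] = 13.326
Driftwood: α = 11.0% − [2.3% + 1.22 × (9.2% − 2.3%)] = 0.282
Highest: Willow (13.326).

Willow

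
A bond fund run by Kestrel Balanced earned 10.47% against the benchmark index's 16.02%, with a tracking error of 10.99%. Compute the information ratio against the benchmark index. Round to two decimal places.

IR = (Rp − Rb) / TE = (10.47% − 16.02%) / 10.99% = -5.55% / 10.99% = -0.5050

-0.51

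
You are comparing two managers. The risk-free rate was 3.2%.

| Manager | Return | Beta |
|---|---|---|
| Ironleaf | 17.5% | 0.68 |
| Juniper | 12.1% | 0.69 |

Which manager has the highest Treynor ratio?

Ironleaf: Treynor = (17.5% − 3.2%) / 0.68 = 21.029
Juniper: Treynor = (12.1% − 3.2%) / 0.69 = 12.899
Highest: Ironleaf (21.029).

Ironleaf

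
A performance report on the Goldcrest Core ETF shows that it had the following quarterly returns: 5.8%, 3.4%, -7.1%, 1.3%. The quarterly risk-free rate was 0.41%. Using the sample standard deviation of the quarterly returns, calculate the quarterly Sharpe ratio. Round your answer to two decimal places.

0.08

Mean return μ = 3.40 / 4 = 0.8500%
Σ(r − μ)² = (5.8 − 0.8500)² + (3.4 − 0.8500)² + … = 94.4100
σ = √[94.4100 / 3] = 5.6098%
Sharpe = (μ − rf) / σ = (0.8500 − 0.41) / 5.6098 = 0.4400 / 5.6098 = 0.0784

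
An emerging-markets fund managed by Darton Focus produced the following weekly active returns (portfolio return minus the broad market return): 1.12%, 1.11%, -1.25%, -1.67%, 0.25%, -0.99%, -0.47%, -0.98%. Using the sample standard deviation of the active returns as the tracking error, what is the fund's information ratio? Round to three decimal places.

r̄ = (1.12 + 1.11 − 1.25 − 1.67 + 0.25 − 0.99 − 0.47 − 0.98) / 8 = -2.880 / 8 = -0.3600%
Sample σ = √[Σ(r − r̄)² / 7] = √[8.0250 / 7] = √1.1464 = 1.0707%
IR = r̄ / tracking error = -0.3600 / 1.0707 = -0.3362

-0.336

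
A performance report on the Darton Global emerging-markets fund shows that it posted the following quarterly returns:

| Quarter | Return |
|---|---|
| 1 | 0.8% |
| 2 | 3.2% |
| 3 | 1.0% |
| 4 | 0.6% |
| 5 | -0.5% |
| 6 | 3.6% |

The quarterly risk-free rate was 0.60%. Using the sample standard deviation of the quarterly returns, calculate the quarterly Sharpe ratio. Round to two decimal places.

0.53

r̄ = (0.8 + 3.2 + 1 + 0.6 − 0.5 + 3.6) / 6 = 8.70 / 6 = 1.4500%
Sample std dev = √[12.8350 / 5] = 1.6022%
Sharpe = (r̄ − rf) / σ = (1.4500 − 0.6) / 1.6022 = 0.8500 / 1.6022 = 0.5305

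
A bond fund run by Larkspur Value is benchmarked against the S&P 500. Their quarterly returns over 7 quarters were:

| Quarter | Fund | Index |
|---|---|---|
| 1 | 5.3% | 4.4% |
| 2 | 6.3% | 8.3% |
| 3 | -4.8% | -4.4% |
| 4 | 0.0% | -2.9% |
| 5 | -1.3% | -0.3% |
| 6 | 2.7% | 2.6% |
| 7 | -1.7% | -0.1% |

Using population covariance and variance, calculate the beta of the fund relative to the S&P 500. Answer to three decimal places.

r̄p = 0.9286%,  r̄m = 1.0857%
Cov = Σ(rp − r̄p)(rm − r̄m) / 7 = 13.8933
Var(rm) = Σ(rm − r̄m)² / 7 = 16.3755
β = Cov / Var = 13.8933 / 16.3755 = 0.8484

0.848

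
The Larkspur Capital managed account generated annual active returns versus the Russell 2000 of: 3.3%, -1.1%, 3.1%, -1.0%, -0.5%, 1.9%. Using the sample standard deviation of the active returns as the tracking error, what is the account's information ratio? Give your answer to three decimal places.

μ = (3.3 − 1.1 + 3.1 − 1 − 0.5 + 1.9) / 6 = 5.70 / 6 = 0.9500%
Σ(r − μ)² = 21.1550; sample σ = √(21.1550/5) = 2.0569%
IR = μ / tracking error = 0.9500 / 2.0569 = 0.4619

0.462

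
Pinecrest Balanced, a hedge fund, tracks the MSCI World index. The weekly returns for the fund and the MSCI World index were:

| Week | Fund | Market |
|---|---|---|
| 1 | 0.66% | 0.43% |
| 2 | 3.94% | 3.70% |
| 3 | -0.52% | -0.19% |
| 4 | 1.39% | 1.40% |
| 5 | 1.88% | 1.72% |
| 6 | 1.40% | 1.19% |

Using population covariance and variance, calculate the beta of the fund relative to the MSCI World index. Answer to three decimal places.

r̄p = 1.4583%,  r̄m = 1.3750%
Cov = Σ(rp − r̄p)(rm − r̄m) / 6 = 1.6292
Var(rm) = Σ(rm − r̄m)² / 6 = 1.4836
β = Cov / Var = 1.6292 / 1.4836 = 1.0981

1.098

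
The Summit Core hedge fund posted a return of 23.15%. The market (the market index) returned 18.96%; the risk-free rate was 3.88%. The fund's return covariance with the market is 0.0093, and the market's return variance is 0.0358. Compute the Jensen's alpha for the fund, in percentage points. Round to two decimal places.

15.35

β = Cov / Var = 0.0093 / 0.0358 = 0.2598
E[R] = Rf + β(Rm − Rf) = 3.88% + 0.2598 × (18.96% − 3.88%) = 7.7978%
α = Rp − E[R] = 23.15% − 7.7978% = 15.3522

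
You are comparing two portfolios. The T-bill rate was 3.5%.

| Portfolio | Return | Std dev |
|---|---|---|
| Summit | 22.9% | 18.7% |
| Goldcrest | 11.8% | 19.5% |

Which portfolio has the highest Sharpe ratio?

Summit

Summit: Sharpe ratio = (22.9% − 3.5%) / 18.7% = 1.037
Goldcrest: Sharpe ratio = (11.8% − 3.5%) / 19.5% = 0.426
Highest: Summit (1.037).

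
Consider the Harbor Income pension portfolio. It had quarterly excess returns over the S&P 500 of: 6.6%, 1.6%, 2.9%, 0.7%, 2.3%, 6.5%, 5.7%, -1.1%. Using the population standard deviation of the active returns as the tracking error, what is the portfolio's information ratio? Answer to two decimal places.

μ = (6.6 + 1.6 + 2.9 + 0.7 + 2.3 + 6.5 + 5.7 − 1.1) / 8 = 25.20 / 8 = 3.1500%
Σ(r − μ)² = (6.6 − 3.1500)² + (1.6 − 3.1500)² + … = 56.8800
σ = √[56.8800 / 8] = 2.6665%
IR = μ / tracking error = 3.1500 / 2.6665 = 1.1813

1.18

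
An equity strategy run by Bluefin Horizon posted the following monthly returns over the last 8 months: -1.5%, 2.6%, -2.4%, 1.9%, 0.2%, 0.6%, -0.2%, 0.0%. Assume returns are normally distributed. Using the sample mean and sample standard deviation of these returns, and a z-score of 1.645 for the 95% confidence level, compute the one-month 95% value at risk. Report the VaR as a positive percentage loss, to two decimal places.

2.53

Mean return r̄ = 1.20 / 8 = 0.1500%
Sample std dev = √[18.6400 / 7] = 1.6318%
VaR = −(r̄ − z·σ) = −(0.1500 − 1.645 × 1.6318) = −(-2.5343) = 2.5343%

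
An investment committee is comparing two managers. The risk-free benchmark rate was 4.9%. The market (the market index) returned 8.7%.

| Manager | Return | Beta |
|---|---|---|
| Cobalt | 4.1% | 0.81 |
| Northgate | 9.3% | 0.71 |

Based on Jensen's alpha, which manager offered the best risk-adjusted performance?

Northgate

Cobalt: α = 4.1% − [4.9% + 0.81 × (8.7% − 4.9%)] = -3.878
Northgate: α = 9.3% − [4.9% + 0.71 × (8.7% − 4.9%)] = 1.702
Highest: Northgate (1.702).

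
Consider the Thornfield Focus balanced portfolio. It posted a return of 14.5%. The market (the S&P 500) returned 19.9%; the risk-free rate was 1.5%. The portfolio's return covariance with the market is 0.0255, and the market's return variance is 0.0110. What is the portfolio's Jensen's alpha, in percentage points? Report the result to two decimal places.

-29.65

β = Cov / Var = 0.0255 / 0.0110 = 2.3182
E[R] = Rf + β(Rm − Rf) = 1.5% + 2.3182 × (19.9% − 1.5%) = 44.1549%
α = Rp − E[R] = 14.5% − 44.1549% = -29.6549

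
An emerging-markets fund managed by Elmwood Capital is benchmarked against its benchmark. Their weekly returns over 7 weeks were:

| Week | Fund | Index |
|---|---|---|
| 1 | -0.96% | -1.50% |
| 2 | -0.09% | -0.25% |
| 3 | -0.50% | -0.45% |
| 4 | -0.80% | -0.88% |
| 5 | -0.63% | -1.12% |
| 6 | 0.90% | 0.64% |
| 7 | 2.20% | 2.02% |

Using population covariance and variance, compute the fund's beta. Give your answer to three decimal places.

r̄p = 0.0171%,  r̄m = -0.2200%
Cov = Σ(rp − r̄p)(rm − r̄m) / 7 = 1.1634
Var(rm) = Σ(rm − r̄m)² / 7 = 1.2421
β = Cov / Var = 1.1634 / 1.2421 = 0.9366

0.937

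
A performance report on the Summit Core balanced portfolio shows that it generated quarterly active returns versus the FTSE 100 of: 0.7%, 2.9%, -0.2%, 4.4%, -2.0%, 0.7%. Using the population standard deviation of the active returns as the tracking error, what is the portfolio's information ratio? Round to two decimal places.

μ = (0.7 + 2.9 − 0.2 + 4.4 − 2 + 0.7) / 6 = 6.50 / 6 = 1.0833%
Σ(r − μ)² = 25.7483; population σ = √(25.7483/6) = 2.0716%
IR = μ / tracking error = 1.0833 / 2.0716 = 0.5229

0.52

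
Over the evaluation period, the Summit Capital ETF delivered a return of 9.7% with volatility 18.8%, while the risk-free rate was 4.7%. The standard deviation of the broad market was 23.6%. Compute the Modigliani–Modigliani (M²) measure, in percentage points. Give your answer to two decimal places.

Sharpe = (Rp − Rf) / σp = (9.7% − 4.7%) / 18.8% = 0.2660
M² = Rf + Sharpe × σm = 4.7% + 0.2660 × 23.6% = 10.9776%

10.98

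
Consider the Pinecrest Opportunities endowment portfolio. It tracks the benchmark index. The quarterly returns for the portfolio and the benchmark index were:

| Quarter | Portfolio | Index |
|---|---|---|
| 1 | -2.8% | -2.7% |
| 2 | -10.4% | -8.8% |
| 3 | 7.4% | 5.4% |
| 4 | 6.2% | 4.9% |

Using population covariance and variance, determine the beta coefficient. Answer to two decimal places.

r̄p = 0.1000%,  r̄m = -0.3000%
Cov = Σ(rp − r̄p)(rm − r̄m) / 4 = 42.3850
Var(rm) = Σ(rm − r̄m)² / 4 = 34.3850
β = Cov / Var = 42.3850 / 34.3850 = 1.2327

1.23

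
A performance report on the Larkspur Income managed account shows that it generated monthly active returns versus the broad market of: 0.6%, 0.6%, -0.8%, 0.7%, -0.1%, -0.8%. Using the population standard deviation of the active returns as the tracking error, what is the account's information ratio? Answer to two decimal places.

0.05

Mean return r̄ = 0.20 / 6 = 0.0333%
Population std dev = √[2.4933 / 6] = 0.6446%
IR = r̄ / tracking error = 0.0333 / 0.6446 = 0.0517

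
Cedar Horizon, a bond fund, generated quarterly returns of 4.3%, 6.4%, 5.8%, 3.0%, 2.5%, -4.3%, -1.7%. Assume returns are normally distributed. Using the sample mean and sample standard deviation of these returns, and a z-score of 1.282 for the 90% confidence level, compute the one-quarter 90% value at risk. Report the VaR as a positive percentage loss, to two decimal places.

2.77

μ = (4.3 + 6.4 + 5.8 + 3 + 2.5 − 4.3 − 1.7) / 7 = 2.2857%
Sample std dev = √[93.1486 / 6] = 3.9401%
VaR = −(μ − z·σ) = −(2.2857 − 1.282 × 3.9401) = −(-2.7655) = 2.7655%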